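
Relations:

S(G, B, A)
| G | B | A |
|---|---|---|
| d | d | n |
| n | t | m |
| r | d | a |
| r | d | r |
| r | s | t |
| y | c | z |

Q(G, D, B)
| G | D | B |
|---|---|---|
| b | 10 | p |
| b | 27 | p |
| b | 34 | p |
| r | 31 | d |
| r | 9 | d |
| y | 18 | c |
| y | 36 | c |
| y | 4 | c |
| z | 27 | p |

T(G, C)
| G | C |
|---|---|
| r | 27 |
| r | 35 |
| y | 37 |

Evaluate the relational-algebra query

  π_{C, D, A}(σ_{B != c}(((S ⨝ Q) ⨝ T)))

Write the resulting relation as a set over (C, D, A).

{(27, 31, a), (27, 31, r), (27, 9, a), (27, 9, r), (35, 31, a), (35, 31, r), (35, 9, a), (35, 9, r)}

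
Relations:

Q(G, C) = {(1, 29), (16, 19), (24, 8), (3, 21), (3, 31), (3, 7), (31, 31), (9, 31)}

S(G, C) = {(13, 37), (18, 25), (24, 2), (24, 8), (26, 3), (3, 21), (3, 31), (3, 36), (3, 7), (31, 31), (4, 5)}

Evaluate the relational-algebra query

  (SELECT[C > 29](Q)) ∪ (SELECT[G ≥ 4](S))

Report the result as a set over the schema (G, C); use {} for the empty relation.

{(13, 37), (18, 25), (24, 2), (24, 8), (26, 3), (3, 31), (31, 31), (4, 5), (9, 31)}

Apply σ_{C > 29}; surviving tuples: {(3, 31), (31, 31), (9, 31)}
Apply σ_{G ≥ 4}; surviving tuples: {(13, 37), (18, 25), (24, 2), (24, 8), (26, 3), (31, 31), (4, 5)}
Taking the union: {(13, 37), (18, 25), (24, 2), (24, 8), (26, 3), (3, 31), (31, 31), (4, 5), (9, 31)}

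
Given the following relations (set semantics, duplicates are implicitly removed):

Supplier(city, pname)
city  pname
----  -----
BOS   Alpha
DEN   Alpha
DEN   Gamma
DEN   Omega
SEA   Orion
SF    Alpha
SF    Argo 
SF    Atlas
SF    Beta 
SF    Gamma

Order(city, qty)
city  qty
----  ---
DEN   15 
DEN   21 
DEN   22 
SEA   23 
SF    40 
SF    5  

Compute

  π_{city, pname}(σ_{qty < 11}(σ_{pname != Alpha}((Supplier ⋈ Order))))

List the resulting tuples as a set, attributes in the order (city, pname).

{(SF, Argo), (SF, Atlas), (SF, Beta), (SF, Gamma)}

Joining Supplier and Order on city yields {(DEN, Alpha, 15), (DEN, Alpha, 21), (DEN, Alpha, 22), (DEN, Gamma, 15), (DEN, Gamma, 21), (DEN, Gamma, 22), (DEN, Omega, 15), (DEN, Omega, 21), (DEN, Omega, 22), (SEA, Orion, 23), (SF, Alpha, 40), (SF, Alpha, 5), (SF, Argo, 40), (SF, Argo, 5), (SF, Atlas, 40), (SF, Atlas, 5), (SF, Beta, 40), (SF, Beta, 5), (SF, Gamma, 40), (SF, Gamma, 5)}.
σ[pname != Alpha]: keep tuples satisfying pname != Alpha → {(DEN, Gamma, 15), (DEN, Gamma, 21), (DEN, Gamma, 22), (DEN, Omega, 15), (DEN, Omega, 21), (DEN, Omega, 22), (SEA, Orion, 23), (SF, Argo, 40), (SF, Argo, 5), (SF, Atlas, 40), (SF, Atlas, 5), (SF, Beta, 40), (SF, Beta, 5), (SF, Gamma, 40), (SF, Gamma, 5)}
σ[qty < 11]: keep tuples satisfying qty < 11 → {(SF, Argo, 5), (SF, Atlas, 5), (SF, Beta, 5), (SF, Gamma, 5)}
Projecting to city, pname: {(SF, Argo), (SF, Atlas), (SF, Beta), (SF, Gamma)}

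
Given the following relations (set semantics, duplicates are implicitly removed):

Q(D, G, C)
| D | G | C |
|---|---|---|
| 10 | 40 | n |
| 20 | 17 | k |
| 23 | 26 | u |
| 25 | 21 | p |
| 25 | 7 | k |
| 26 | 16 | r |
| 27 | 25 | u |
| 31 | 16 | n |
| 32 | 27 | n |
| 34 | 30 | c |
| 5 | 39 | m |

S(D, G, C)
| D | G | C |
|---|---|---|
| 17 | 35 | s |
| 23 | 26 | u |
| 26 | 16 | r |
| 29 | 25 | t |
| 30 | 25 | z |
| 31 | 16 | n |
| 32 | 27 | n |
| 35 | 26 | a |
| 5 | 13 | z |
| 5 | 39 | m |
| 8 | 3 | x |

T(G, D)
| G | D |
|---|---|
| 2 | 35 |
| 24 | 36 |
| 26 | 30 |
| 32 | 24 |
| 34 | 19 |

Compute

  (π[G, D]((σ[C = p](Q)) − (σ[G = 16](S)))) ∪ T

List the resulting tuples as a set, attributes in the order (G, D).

{(2, 35), (21, 25), (24, 36), (26, 30), (32, 24), (34, 19)}

Filtering on C = p leaves {(25, 21, p)}.
Filtering on G = 16 leaves {(26, 16, r), (31, 16, n)}.
Set difference of the two operands is {(25, 21, p)}.
π_{G, D} gives {(21, 25)}.
Set union of the two operands is {(2, 35), (21, 25), (24, 36), (26, 30), (32, 24), (34, 19)}.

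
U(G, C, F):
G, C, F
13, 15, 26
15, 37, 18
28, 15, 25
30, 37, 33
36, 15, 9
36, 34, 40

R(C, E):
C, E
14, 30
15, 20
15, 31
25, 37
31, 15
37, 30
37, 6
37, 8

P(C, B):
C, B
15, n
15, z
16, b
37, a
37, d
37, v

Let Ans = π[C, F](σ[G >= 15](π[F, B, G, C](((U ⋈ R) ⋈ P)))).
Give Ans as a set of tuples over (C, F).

{(15, 25), (15, 9), (37, 18), (37, 33)}

Joining U and R on C yields {(13, 15, 26, 20), (13, 15, 26, 31), (15, 37, 18, 30), (15, 37, 18, 6), (15, 37, 18, 8), (28, 15, 25, 20), (28, 15, 25, 31), (30, 37, 33, 30), (30, 37, 33, 6), (30, 37, 33, 8), (36, 15, 9, 20), (36, 15, 9, 31)}.
Joining (U ⋈ R) and P on C yields {(13, 15, 26, 20, n), (13, 15, 26, 20, z), (13, 15, 26, 31, n), (13, 15, 26, 31, z), (15, 37, 18, 30, a), (15, 37, 18, 30, d), (15, 37, 18, 30, v), (15, 37, 18, 6, a), (15, 37, 18, 6, d), (15, 37, 18, 6, v), (15, 37, 18, 8, a), (15, 37, 18, 8, d), (15, 37, 18, 8, v), (28, 15, 25, 20, n), (28, 15, 25, 20, z), (28, 15, 25, 31, n), (28, 15, 25, 31, z), (30, 37, 33, 30, a), (30, 37, 33, 30, d), (30, 37, 33, 30, v), (30, 37, 33, 6, a), (30, 37, 33, 6, d), (30, 37, 33, 6, v), (30, 37, 33, 8, a), (30, 37, 33, 8, d), (30, 37, 33, 8, v), (36, 15, 9, 20, n), (36, 15, 9, 20, z), (36, 15, 9, 31, n), (36, 15, 9, 31, z)}.
Keep only column(s) F, B, G, C (18 duplicate(s) eliminated): {(18, a, 15, 37), (18, d, 15, 37), (18, v, 15, 37), (25, n, 28, 15), (25, z, 28, 15), (26, n, 13, 15), (26, z, 13, 15), (33, a, 30, 37), (33, d, 30, 37), (33, v, 30, 37), (9, n, 36, 15), (9, z, 36, 15)}
σ[G >= 15]: keep tuples satisfying G >= 15 → {(18, a, 15, 37), (18, d, 15, 37), (18, v, 15, 37), (25, n, 28, 15), (25, z, 28, 15), (33, a, 30, 37), (33, d, 30, 37), (33, v, 30, 37), (9, n, 36, 15), (9, z, 36, 15)}
Keep only column(s) C, F (6 duplicate(s) eliminated): {(15, 25), (15, 9), (37, 18), (37, 33)}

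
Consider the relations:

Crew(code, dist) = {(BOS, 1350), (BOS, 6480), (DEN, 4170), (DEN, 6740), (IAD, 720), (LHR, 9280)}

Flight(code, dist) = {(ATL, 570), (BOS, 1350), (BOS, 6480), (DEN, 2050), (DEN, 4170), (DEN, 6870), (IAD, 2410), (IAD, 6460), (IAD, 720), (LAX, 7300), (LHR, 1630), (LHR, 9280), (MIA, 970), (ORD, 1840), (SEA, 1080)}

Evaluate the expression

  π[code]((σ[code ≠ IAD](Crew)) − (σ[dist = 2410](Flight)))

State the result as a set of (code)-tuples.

{BOS, DEN, LHR}

Apply σ_{code ≠ IAD}; surviving tuples: {(BOS, 1350), (BOS, 6480), (DEN, 4170), (DEN, 6740), (LHR, 9280)}
Apply σ_{dist = 2410}; surviving tuples: {(IAD, 2410)}
Difference: {(BOS, 1350), (BOS, 6480), (DEN, 4170), (DEN, 6740), (LHR, 9280)} with {(IAD, 2410)} → {(BOS, 1350), (BOS, 6480), (DEN, 4170), (DEN, 6740), (LHR, 9280)}
Keep only column(s) code (2 duplicate(s) eliminated): {BOS, DEN, LHR}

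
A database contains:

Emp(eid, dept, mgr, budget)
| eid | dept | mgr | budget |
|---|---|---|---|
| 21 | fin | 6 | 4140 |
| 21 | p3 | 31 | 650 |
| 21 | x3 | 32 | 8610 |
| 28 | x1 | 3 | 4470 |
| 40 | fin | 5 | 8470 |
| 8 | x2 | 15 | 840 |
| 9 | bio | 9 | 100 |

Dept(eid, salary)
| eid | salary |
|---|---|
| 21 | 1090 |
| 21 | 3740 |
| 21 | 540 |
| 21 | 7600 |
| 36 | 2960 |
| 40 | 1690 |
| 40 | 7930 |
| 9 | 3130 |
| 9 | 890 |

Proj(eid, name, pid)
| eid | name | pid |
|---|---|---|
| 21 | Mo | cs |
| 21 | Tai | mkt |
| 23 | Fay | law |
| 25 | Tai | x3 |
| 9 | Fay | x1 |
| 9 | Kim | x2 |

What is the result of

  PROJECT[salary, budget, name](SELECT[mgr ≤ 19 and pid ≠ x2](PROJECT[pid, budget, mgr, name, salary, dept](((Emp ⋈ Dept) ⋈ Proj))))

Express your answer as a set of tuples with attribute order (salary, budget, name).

{(1090, 4140, Mo), (1090, 4140, Tai), (3130, 100, Fay), (3740, 4140, Mo), (3740, 4140, Tai), (540, 4140, Mo), (540, 4140, Tai), (7600, 4140, Mo), (7600, 4140, Tai), (890, 100, Fay)}

Emp ⋈ Dept (natural join on eid): {(21, fin, 6, 4140, 1090), (21, fin, 6, 4140, 3740), (21, fin, 6, 4140, 540), (21, fin, 6, 4140, 7600), (21, p3, 31, 650, 1090), (21, p3, 31, 650, 3740), (21, p3, 31, 650, 540), (21, p3, 31, 650, 7600), (21, x3, 32, 8610, 1090), (21, x3, 32, 8610, 3740), (21, x3, 32, 8610, 540), (21, x3, 32, 8610, 7600), (40, fin, 5, 8470, 1690), (40, fin, 5, 8470, 7930), (9, bio, 9, 100, 3130), (9, bio, 9, 100, 890)}
(Emp ⋈ Dept) ⋈ Proj (natural join on eid): {(21, fin, 6, 4140, 1090, Mo, cs), (21, fin, 6, 4140, 1090, Tai, mkt), (21, fin, 6, 4140, 3740, Mo, cs), (21, fin, 6, 4140, 3740, Tai, mkt), (21, fin, 6, 4140, 540, Mo, cs), (21, fin, 6, 4140, 540, Tai, mkt), (21, fin, 6, 4140, 7600, Mo, cs), (21, fin, 6, 4140, 7600, Tai, mkt), (21, p3, 31, 650, 1090, Mo, cs), (21, p3, 31, 650, 1090, Tai, mkt), (21, p3, 31, 650, 3740, Mo, cs), (21, p3, 31, 650, 3740, Tai, mkt), (21, p3, 31, 650, 540, Mo, cs), (21, p3, 31, 650, 540, Tai, mkt), (21, p3, 31, 650, 7600, Mo, cs), (21, p3, 31, 650, 7600, Tai, mkt), (21, x3, 32, 8610, 1090, Mo, cs), (21, x3, 32, 8610, 1090, Tai, mkt), (21, x3, 32, 8610, 3740, Mo, cs), (21, x3, 32, 8610, 3740, Tai, mkt), (21, x3, 32, 8610, 540, Mo, cs), (21, x3, 32, 8610, 540, Tai, mkt), (21, x3, 32, 8610, 7600, Mo, cs), (21, x3, 32, 8610, 7600, Tai, mkt), (9, bio, 9, 100, 3130, Fay, x1), (9, bio, 9, 100, 3130, Kim, x2), (9, bio, 9, 100, 890, Fay, x1), (9, bio, 9, 100, 890, Kim, x2)}
Keep only column(s) pid, budget, mgr, name, salary, dept: {(cs, 4140, 6, Mo, 1090, fin), (cs, 4140, 6, Mo, 3740, fin), (cs, 4140, 6, Mo, 540, fin), (cs, 4140, 6, Mo, 7600, fin), (cs, 650, 31, Mo, 1090, p3), (cs, 650, 31, Mo, 3740, p3), (cs, 650, 31, Mo, 540, p3), (cs, 650, 31, Mo, 7600, p3), (cs, 8610, 32, Mo, 1090, x3), (cs, 8610, 32, Mo, 3740, x3), (cs, 8610, 32, Mo, 540, x3), (cs, 8610, 32, Mo, 7600, x3), (mkt, 4140, 6, Tai, 1090, fin), (mkt, 4140, 6, Tai, 3740, fin), (mkt, 4140, 6, Tai, 540, fin), (mkt, 4140, 6, Tai, 7600, fin), (mkt, 650, 31, Tai, 1090, p3), (mkt, 650, 31, Tai, 3740, p3), (mkt, 650, 31, Tai, 540, p3), (mkt, 650, 31, Tai, 7600, p3), (mkt, 8610, 32, Tai, 1090, x3), (mkt, 8610, 32, Tai, 3740, x3), (mkt, 8610, 32, Tai, 540, x3), (mkt, 8610, 32, Tai, 7600, x3), (x1, 100, 9, Fay, 3130, bio), (x1, 100, 9, Fay, 890, bio), (x2, 100, 9, Kim, 3130, bio), (x2, 100, 9, Kim, 890, bio)}
Filtering on mgr ≤ 19 and pid ≠ x2 leaves {(cs, 4140, 6, Mo, 1090, fin), (cs, 4140, 6, Mo, 3740, fin), (cs, 4140, 6, Mo, 540, fin), (cs, 4140, 6, Mo, 7600, fin), (mkt, 4140, 6, Tai, 1090, fin), (mkt, 4140, 6, Tai, 3740, fin), (mkt, 4140, 6, Tai, 540, fin), (mkt, 4140, 6, Tai, 7600, fin), (x1, 100, 9, Fay, 3130, bio), (x1, 100, 9, Fay, 890, bio)}.
Keep only column(s) salary, budget, name: {(1090, 4140, Mo), (1090, 4140, Tai), (3130, 100, Fay), (3740, 4140, Mo), (3740, 4140, Tai), (540, 4140, Mo), (540, 4140, Tai), (7600, 4140, Mo), (7600, 4140, Tai), (890, 100, Fay)}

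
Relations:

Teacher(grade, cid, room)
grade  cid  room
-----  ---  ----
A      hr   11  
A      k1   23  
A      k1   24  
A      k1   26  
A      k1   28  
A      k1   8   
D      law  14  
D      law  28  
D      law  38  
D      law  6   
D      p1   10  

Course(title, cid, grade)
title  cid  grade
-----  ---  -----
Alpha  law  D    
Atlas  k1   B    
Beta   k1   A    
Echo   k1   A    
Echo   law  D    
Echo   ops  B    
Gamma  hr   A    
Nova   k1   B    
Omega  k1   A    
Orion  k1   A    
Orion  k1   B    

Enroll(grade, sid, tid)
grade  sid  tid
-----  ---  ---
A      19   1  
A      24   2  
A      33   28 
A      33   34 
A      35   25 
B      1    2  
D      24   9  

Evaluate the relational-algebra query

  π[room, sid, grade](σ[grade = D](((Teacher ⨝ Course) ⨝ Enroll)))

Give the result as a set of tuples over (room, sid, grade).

Natural join on grade, cid: {(A, hr, 11, Gamma), (A, k1, 23, Beta), (A, k1, 23, Echo), (A, k1, 23, Omega), (A, k1, 23, Orion), (A, k1, 24, Beta), (A, k1, 24, Echo), (A, k1, 24, Omega), (A, k1, 24, Orion), (A, k1, 26, Beta), (A, k1, 26, Echo), (A, k1, 26, Omega), (A, k1, 26, Orion), (A, k1, 28, Beta), (A, k1, 28, Echo), (A, k1, 28, Omega), (A, k1, 28, Orion), (A, k1, 8, Beta), (A, k1, 8, Echo), (A, k1, 8, Omega), (A, k1, 8, Orion), (D, law, 14, Alpha), (D, law, 14, Echo), (D, law, 28, Alpha), (D, law, 28, Echo), (D, law, 38, Alpha), (D, law, 38, Echo), (D, law, 6, Alpha), (D, law, 6, Echo)}
Natural join on grade: {(A, hr, 11, Gamma, 19, 1), (A, hr, 11, Gamma, 24, 2), (A, hr, 11, Gamma, 33, 28), (A, hr, 11, Gamma, 33, 34), (A, hr, 11, Gamma, 35, 25), (A, k1, 23, Beta, 19, 1), (A, k1, 23, Beta, 24, 2), (A, k1, 23, Beta, 33, 28), (A, k1, 23, Beta, 33, 34), (A, k1, 23, Beta, 35, 25), (A, k1, 23, Echo, 19, 1), (A, k1, 23, Echo, 24, 2), (A, k1, 23, Echo, 33, 28), (A, k1, 23, Echo, 33, 34), (A, k1, 23, Echo, 35, 25), (A, k1, 23, Omega, 19, 1), (A, k1, 23, Omega, 24, 2), (A, k1, 23, Omega, 33, 28), (A, k1, 23, Omega, 33, 34), (A, k1, 23, Omega, 35, 25), (A, k1, 23, Orion, 19, 1), (A, k1, 23, Orion, 24, 2), (A, k1, 23, Orion, 33, 28), (A, k1, 23, Orion, 33, 34), (A, k1, 23, Orion, 35, 25), (A, k1, 24, Beta, 19, 1), (A, k1, 24, Beta, 24, 2), (A, k1, 24, Beta, 33, 28), (A, k1, 24, Beta, 33, 34), (A, k1, 24, Beta, 35, 25), (A, k1, 24, Echo, 19, 1), (A, k1, 24, Echo, 24, 2), (A, k1, 24, Echo, 33, 28), (A, k1, 24, Echo, 33, 34), (A, k1, 24, Echo, 35, 25), (A, k1, 24, Omega, 19, 1), (A, k1, 24, Omega, 24, 2), (A, k1, 24, Omega, 33, 28), (A, k1, 24, Omega, 33, 34), (A, k1, 24, Omega, 35, 25), (A, k1, 24, Orion, 19, 1), (A, k1, 24, Orion, 24, 2), (A, k1, 24, Orion, 33, 28), (A, k1, 24, Orion, 33, 34), (A, k1, 24, Orion, 35, 25), (A, k1, 26, Beta, 19, 1), (A, k1, 26, Beta, 24, 2), (A, k1, 26, Beta, 33, 28), (A, k1, 26, Beta, 33, 34), (A, k1, 26, Beta, 35, 25), (A, k1, 26, Echo, 19, 1), (A, k1, 26, Echo, 24, 2), (A, k1, 26, Echo, 33, 28), (A, k1, 26, Echo, 33, 34), (A, k1, 26, Echo, 35, 25), (A, k1, 26, Omega, 19, 1), (A, k1, 26, Omega, 24, 2), (A, k1, 26, Omega, 33, 28), (A, k1, 26, Omega, 33, 34), (A, k1, 26, Omega, 35, 25), (A, k1, 26, Orion, 19, 1), (A, k1, 26, Orion, 24, 2), (A, k1, 26, Orion, 33, 28), (A, k1, 26, Orion, 33, 34), (A, k1, 26, Orion, 35, 25), (A, k1, 28, Beta, 19, 1), (A, k1, 28, Beta, 24, 2), (A, k1, 28, Beta, 33, 28), (A, k1, 28, Beta, 33, 34), (A, k1, 28, Beta, 35, 25), (A, k1, 28, Echo, 19, 1), (A, k1, 28, Echo, 24, 2), (A, k1, 28, Echo, 33, 28), (A, k1, 28, Echo, 33, 34), (A, k1, 28, Echo, 35, 25), (A, k1, 28, Omega, 19, 1), (A, k1, 28, Omega, 24, 2), (A, k1, 28, Omega, 33, 28), (A, k1, 28, Omega, 33, 34), (A, k1, 28, Omega, 35, 25), (A, k1, 28, Orion, 19, 1), (A, k1, 28, Orion, 24, 2), (A, k1, 28, Orion, 33, 28), (A, k1, 28, Orion, 33, 34), (A, k1, 28, Orion, 35, 25), (A, k1, 8, Beta, 19, 1), (A, k1, 8, Beta, 24, 2), (A, k1, 8, Beta, 33, 28), (A, k1, 8, Beta, 33, 34), (A, k1, 8, Beta, 35, 25), (A, k1, 8, Echo, 19, 1), (A, k1, 8, Echo, 24, 2), (A, k1, 8, Echo, 33, 28), (A, k1, 8, Echo, 33, 34), (A, k1, 8, Echo, 35, 25), (A, k1, 8, Omega, 19, 1), (A, k1, 8, Omega, 24, 2), (A, k1, 8, Omega, 33, 28), (A, k1, 8, Omega, 33, 34), (A, k1, 8, Omega, 35, 25), (A, k1, 8, Orion, 19, 1), (A, k1, 8, Orion, 24, 2), (A, k1, 8, Orion, 33, 28), (A, k1, 8, Orion, 33, 34), (A, k1, 8, Orion, 35, 25), (D, law, 14, Alpha, 24, 9), (D, law, 14, Echo, 24, 9), (D, law, 28, Alpha, 24, 9), (D, law, 28, Echo, 24, 9), (D, law, 38, Alpha, 24, 9), (D, law, 38, Echo, 24, 9), (D, law, 6, Alpha, 24, 9), (D, law, 6, Echo, 24, 9)}
Selection grade = D: {(D, law, 14, Alpha, 24, 9), (D, law, 14, Echo, 24, 9), (D, law, 28, Alpha, 24, 9), (D, law, 28, Echo, 24, 9), (D, law, 38, Alpha, 24, 9), (D, law, 38, Echo, 24, 9), (D, law, 6, Alpha, 24, 9), (D, law, 6, Echo, 24, 9)}
π_{room, sid, grade} gives {(14, 24, D), (28, 24, D), (38, 24, D), (6, 24, D)} (4 duplicate(s) eliminated).

{(14, 24, D), (28, 24, D), (38, 24, D), (6, 24, D)}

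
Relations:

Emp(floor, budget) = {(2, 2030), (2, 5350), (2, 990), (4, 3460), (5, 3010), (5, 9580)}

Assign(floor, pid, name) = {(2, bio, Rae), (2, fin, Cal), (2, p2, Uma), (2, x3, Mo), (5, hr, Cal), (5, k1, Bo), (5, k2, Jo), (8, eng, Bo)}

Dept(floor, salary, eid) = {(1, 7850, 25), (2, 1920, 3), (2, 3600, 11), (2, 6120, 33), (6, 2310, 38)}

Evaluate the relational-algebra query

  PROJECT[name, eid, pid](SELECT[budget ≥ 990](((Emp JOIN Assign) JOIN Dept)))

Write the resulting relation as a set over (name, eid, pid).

{(Cal, 11, fin), (Cal, 3, fin), (Cal, 33, fin), (Mo, 11, x3), (Mo, 3, x3), (Mo, 33, x3), (Rae, 11, bio), (Rae, 3, bio), (Rae, 33, bio), (Uma, 11, p2), (Uma, 3, p2), (Uma, 33, p2)}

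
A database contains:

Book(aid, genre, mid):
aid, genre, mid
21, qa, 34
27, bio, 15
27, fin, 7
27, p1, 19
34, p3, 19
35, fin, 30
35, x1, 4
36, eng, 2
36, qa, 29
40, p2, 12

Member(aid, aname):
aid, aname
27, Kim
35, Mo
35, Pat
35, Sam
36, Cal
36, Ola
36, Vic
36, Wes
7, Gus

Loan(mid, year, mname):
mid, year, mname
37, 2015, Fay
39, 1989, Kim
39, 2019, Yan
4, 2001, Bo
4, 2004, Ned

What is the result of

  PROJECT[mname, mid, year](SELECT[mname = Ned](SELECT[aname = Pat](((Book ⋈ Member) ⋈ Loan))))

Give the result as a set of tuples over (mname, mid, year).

{(Ned, 4, 2004)}

Natural join on aid: {(27, bio, 15, Kim), (27, fin, 7, Kim), (27, p1, 19, Kim), (35, fin, 30, Mo), (35, fin, 30, Pat), (35, fin, 30, Sam), (35, x1, 4, Mo), (35, x1, 4, Pat), (35, x1, 4, Sam), (36, eng, 2, Cal), (36, eng, 2, Ola), (36, eng, 2, Vic), (36, eng, 2, Wes), (36, qa, 29, Cal), (36, qa, 29, Ola), (36, qa, 29, Vic), (36, qa, 29, Wes)}
Natural join on mid: {(35, x1, 4, Mo, 2001, Bo), (35, x1, 4, Mo, 2004, Ned), (35, x1, 4, Pat, 2001, Bo), (35, x1, 4, Pat, 2004, Ned), (35, x1, 4, Sam, 2001, Bo), (35, x1, 4, Sam, 2004, Ned)}
σ[aname = Pat]: keep tuples satisfying aname = Pat → {(35, x1, 4, Pat, 2001, Bo), (35, x1, 4, Pat, 2004, Ned)}
σ[mname = Ned]: keep tuples satisfying mname = Ned → {(35, x1, 4, Pat, 2004, Ned)}
Keep only column(s) mname, mid, year: {(Ned, 4, 2004)}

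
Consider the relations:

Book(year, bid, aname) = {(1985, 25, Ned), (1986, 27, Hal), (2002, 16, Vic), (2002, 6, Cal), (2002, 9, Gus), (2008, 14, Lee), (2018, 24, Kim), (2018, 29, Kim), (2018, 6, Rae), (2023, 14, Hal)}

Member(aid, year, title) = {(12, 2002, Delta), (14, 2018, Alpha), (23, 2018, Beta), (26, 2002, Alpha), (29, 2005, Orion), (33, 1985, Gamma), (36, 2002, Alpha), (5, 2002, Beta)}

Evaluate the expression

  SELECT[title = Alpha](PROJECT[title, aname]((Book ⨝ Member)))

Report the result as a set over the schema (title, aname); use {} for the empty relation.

Natural join on year: {(1985, 25, Ned, 33, Gamma), (2002, 16, Vic, 12, Delta), (2002, 16, Vic, 26, Alpha), (2002, 16, Vic, 36, Alpha), (2002, 16, Vic, 5, Beta), (2002, 6, Cal, 12, Delta), (2002, 6, Cal, 26, Alpha), (2002, 6, Cal, 36, Alpha), (2002, 6, Cal, 5, Beta), (2002, 9, Gus, 12, Delta), (2002, 9, Gus, 26, Alpha), (2002, 9, Gus, 36, Alpha), (2002, 9, Gus, 5, Beta), (2018, 24, Kim, 14, Alpha), (2018, 24, Kim, 23, Beta), (2018, 29, Kim, 14, Alpha), (2018, 29, Kim, 23, Beta), (2018, 6, Rae, 14, Alpha), (2018, 6, Rae, 23, Beta)}
π_{title, aname} gives {(Alpha, Cal), (Alpha, Gus), (Alpha, Kim), (Alpha, Rae), (Alpha, Vic), (Beta, Cal), (Beta, Gus), (Beta, Kim), (Beta, Rae), (Beta, Vic), (Delta, Cal), (Delta, Gus), (Delta, Vic), (Gamma, Ned)} (5 duplicate(s) eliminated).
Apply σ_{title = Alpha}; surviving tuples: {(Alpha, Cal), (Alpha, Gus), (Alpha, Kim), (Alpha, Rae), (Alpha, Vic)}

{(Alpha, Cal), (Alpha, Gus), (Alpha, Kim), (Alpha, Rae), (Alpha, Vic)}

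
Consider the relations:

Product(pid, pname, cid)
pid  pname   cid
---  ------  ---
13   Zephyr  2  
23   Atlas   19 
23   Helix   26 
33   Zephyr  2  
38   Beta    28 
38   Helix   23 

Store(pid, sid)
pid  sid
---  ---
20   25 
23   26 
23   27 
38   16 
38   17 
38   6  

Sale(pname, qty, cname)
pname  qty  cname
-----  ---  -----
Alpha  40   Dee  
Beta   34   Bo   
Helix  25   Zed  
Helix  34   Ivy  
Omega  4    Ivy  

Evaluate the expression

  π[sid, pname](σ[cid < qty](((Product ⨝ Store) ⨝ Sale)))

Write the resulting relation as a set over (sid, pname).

Joining Product and Store on pid yields {(23, Atlas, 19, 26), (23, Atlas, 19, 27), (23, Helix, 26, 26), (23, Helix, 26, 27), (38, Beta, 28, 16), (38, Beta, 28, 17), (38, Beta, 28, 6), (38, Helix, 23, 16), (38, Helix, 23, 17), (38, Helix, 23, 6)}.
Joining (Product ⨝ Store) and Sale on pname yields {(23, Helix, 26, 26, 25, Zed), (23, Helix, 26, 26, 34, Ivy), (23, Helix, 26, 27, 25, Zed), (23, Helix, 26, 27, 34, Ivy), (38, Beta, 28, 16, 34, Bo), (38, Beta, 28, 17, 34, Bo), (38, Beta, 28, 6, 34, Bo), (38, Helix, 23, 16, 25, Zed), (38, Helix, 23, 16, 34, Ivy), (38, Helix, 23, 17, 25, Zed), (38, Helix, 23, 17, 34, Ivy), (38, Helix, 23, 6, 25, Zed), (38, Helix, 23, 6, 34, Ivy)}.
Selection cid < qty: {(23, Helix, 26, 26, 34, Ivy), (23, Helix, 26, 27, 34, Ivy), (38, Beta, 28, 16, 34, Bo), (38, Beta, 28, 17, 34, Bo), (38, Beta, 28, 6, 34, Bo), (38, Helix, 23, 16, 25, Zed), (38, Helix, 23, 16, 34, Ivy), (38, Helix, 23, 17, 25, Zed), (38, Helix, 23, 17, 34, Ivy), (38, Helix, 23, 6, 25, Zed), (38, Helix, 23, 6, 34, Ivy)}
π_{sid, pname} gives {(16, Beta), (16, Helix), (17, Beta), (17, Helix), (26, Helix), (27, Helix), (6, Beta), (6, Helix)} (3 duplicate(s) eliminated).

{(16, Beta), (16, Helix), (17, Beta), (17, Helix), (26, Helix), (27, Helix), (6, Beta), (6, Helix)}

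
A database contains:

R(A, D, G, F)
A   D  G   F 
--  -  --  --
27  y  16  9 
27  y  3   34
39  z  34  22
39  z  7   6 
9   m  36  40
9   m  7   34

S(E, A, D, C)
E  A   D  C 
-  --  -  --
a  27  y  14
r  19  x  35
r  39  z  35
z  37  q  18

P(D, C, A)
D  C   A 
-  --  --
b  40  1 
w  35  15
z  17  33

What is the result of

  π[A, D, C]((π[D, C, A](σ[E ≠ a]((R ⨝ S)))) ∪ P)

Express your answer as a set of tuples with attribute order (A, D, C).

{(1, b, 40), (15, w, 35), (33, z, 17), (39, z, 35)}

Natural join on A, D: {(27, y, 16, 9, a, 14), (27, y, 3, 34, a, 14), (39, z, 34, 22, r, 35), (39, z, 7, 6, r, 35)}
σ[E ≠ a]: keep tuples satisfying E ≠ a → {(39, z, 34, 22, r, 35), (39, z, 7, 6, r, 35)}
π_{D, C, A} gives {(z, 35, 39)} (1 duplicate(s) eliminated).
Union: {(z, 35, 39)} with {(b, 40, 1), (w, 35, 15), (z, 17, 33)} → {(b, 40, 1), (w, 35, 15), (z, 17, 33), (z, 35, 39)}
π_{A, D, C} gives {(1, b, 40), (15, w, 35), (33, z, 17), (39, z, 35)}.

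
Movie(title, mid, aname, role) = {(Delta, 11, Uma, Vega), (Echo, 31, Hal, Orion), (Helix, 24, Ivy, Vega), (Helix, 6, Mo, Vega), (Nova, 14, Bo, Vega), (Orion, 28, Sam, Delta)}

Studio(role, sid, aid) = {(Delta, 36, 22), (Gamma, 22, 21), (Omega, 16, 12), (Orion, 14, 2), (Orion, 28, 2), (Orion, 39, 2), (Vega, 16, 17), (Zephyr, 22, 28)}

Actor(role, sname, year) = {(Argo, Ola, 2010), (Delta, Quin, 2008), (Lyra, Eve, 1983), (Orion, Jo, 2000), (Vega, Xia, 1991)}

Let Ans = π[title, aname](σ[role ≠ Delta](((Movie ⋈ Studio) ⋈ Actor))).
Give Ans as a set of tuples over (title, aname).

{(Delta, Uma), (Echo, Hal), (Helix, Ivy), (Helix, Mo), (Nova, Bo)}

Joining Movie and Studio on role yields {(Delta, 11, Uma, Vega, 16, 17), (Echo, 31, Hal, Orion, 14, 2), (Echo, 31, Hal, Orion, 28, 2), (Echo, 31, Hal, Orion, 39, 2), (Helix, 24, Ivy, Vega, 16, 17), (Helix, 6, Mo, Vega, 16, 17), (Nova, 14, Bo, Vega, 16, 17), (Orion, 28, Sam, Delta, 36, 22)}.
Joining (Movie ⋈ Studio) and Actor on role yields {(Delta, 11, Uma, Vega, 16, 17, Xia, 1991), (Echo, 31, Hal, Orion, 14, 2, Jo, 2000), (Echo, 31, Hal, Orion, 28, 2, Jo, 2000), (Echo, 31, Hal, Orion, 39, 2, Jo, 2000), (Helix, 24, Ivy, Vega, 16, 17, Xia, 1991), (Helix, 6, Mo, Vega, 16, 17, Xia, 1991), (Nova, 14, Bo, Vega, 16, 17, Xia, 1991), (Orion, 28, Sam, Delta, 36, 22, Quin, 2008)}.
Apply σ_{role ≠ Delta}; surviving tuples: {(Delta, 11, Uma, Vega, 16, 17, Xia, 1991), (Echo, 31, Hal, Orion, 14, 2, Jo, 2000), (Echo, 31, Hal, Orion, 28, 2, Jo, 2000), (Echo, 31, Hal, Orion, 39, 2, Jo, 2000), (Helix, 24, Ivy, Vega, 16, 17, Xia, 1991), (Helix, 6, Mo, Vega, 16, 17, Xia, 1991), (Nova, 14, Bo, Vega, 16, 17, Xia, 1991)}
Keep only column(s) title, aname (2 duplicate(s) eliminated): {(Delta, Uma), (Echo, Hal), (Helix, Ivy), (Helix, Mo), (Nova, Bo)}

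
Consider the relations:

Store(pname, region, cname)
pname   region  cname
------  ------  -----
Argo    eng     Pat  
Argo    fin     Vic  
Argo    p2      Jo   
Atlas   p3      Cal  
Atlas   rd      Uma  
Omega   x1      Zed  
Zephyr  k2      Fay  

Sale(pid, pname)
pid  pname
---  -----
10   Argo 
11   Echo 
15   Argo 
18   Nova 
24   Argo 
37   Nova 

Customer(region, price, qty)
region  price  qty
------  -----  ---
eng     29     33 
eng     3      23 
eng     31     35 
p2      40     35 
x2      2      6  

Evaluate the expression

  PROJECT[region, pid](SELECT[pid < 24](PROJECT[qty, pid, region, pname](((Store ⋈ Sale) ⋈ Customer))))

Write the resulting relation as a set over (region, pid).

Store ⋈ Sale (natural join on pname): {(Argo, eng, Pat, 10), (Argo, eng, Pat, 15), (Argo, eng, Pat, 24), (Argo, fin, Vic, 10), (Argo, fin, Vic, 15), (Argo, fin, Vic, 24), (Argo, p2, Jo, 10), (Argo, p2, Jo, 15), (Argo, p2, Jo, 24)}
(Store ⋈ Sale) ⋈ Customer (natural join on region): {(Argo, eng, Pat, 10, 29, 33), (Argo, eng, Pat, 10, 3, 23), (Argo, eng, Pat, 10, 31, 35), (Argo, eng, Pat, 15, 29, 33), (Argo, eng, Pat, 15, 3, 23), (Argo, eng, Pat, 15, 31, 35), (Argo, eng, Pat, 24, 29, 33), (Argo, eng, Pat, 24, 3, 23), (Argo, eng, Pat, 24, 31, 35), (Argo, p2, Jo, 10, 40, 35), (Argo, p2, Jo, 15, 40, 35), (Argo, p2, Jo, 24, 40, 35)}
Projecting to qty, pid, region, pname: {(23, 10, eng, Argo), (23, 15, eng, Argo), (23, 24, eng, Argo), (33, 10, eng, Argo), (33, 15, eng, Argo), (33, 24, eng, Argo), (35, 10, eng, Argo), (35, 10, p2, Argo), (35, 15, eng, Argo), (35, 15, p2, Argo), (35, 24, eng, Argo), (35, 24, p2, Argo)}
Apply σ_{pid < 24}; surviving tuples: {(23, 10, eng, Argo), (23, 15, eng, Argo), (33, 10, eng, Argo), (33, 15, eng, Argo), (35, 10, eng, Argo), (35, 10, p2, Argo), (35, 15, eng, Argo), (35, 15, p2, Argo)}
Projecting to region, pid (4 duplicate(s) eliminated): {(eng, 10), (eng, 15), (p2, 10), (p2, 15)}

{(eng, 10), (eng, 15), (p2, 10), (p2, 15)}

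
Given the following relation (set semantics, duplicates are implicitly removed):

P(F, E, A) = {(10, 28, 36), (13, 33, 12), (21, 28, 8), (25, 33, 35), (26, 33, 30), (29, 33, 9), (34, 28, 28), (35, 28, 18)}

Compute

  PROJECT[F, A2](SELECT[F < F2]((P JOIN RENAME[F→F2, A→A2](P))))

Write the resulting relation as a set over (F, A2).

{(10, 18), (10, 28), (10, 8), (13, 30), (13, 35), (13, 9), (21, 18), (21, 28), (25, 30), (25, 9), (26, 9), (34, 18)}

ρ[F→F2, A→A2]: schema becomes (F2, E, A2); tuples unchanged.
P ⋈ RENAME[F→F2, A→A2](P) (natural join on E): {(10, 28, 36, 10, 36), (10, 28, 36, 21, 8), (10, 28, 36, 34, 28), (10, 28, 36, 35, 18), (13, 33, 12, 13, 12), (13, 33, 12, 25, 35), (13, 33, 12, 26, 30), (13, 33, 12, 29, 9), (21, 28, 8, 10, 36), (21, 28, 8, 21, 8), (21, 28, 8, 34, 28), (21, 28, 8, 35, 18), (25, 33, 35, 13, 12), (25, 33, 35, 25, 35), (25, 33, 35, 26, 30), (25, 33, 35, 29, 9), (26, 33, 30, 13, 12), (26, 33, 30, 25, 35), (26, 33, 30, 26, 30), (26, 33, 30, 29, 9), (29, 33, 9, 13, 12), (29, 33, 9, 25, 35), (29, 33, 9, 26, 30), (29, 33, 9, 29, 9), (34, 28, 28, 10, 36), (34, 28, 28, 21, 8), (34, 28, 28, 34, 28), (34, 28, 28, 35, 18), (35, 28, 18, 10, 36), (35, 28, 18, 21, 8), (35, 28, 18, 34, 28), (35, 28, 18, 35, 18)}
Selection F < F2: {(10, 28, 36, 21, 8), (10, 28, 36, 34, 28), (10, 28, 36, 35, 18), (13, 33, 12, 25, 35), (13, 33, 12, 26, 30), (13, 33, 12, 29, 9), (21, 28, 8, 34, 28), (21, 28, 8, 35, 18), (25, 33, 35, 26, 30), (25, 33, 35, 29, 9), (26, 33, 30, 29, 9), (34, 28, 28, 35, 18)}
Keep only column(s) F, A2: {(10, 18), (10, 28), (10, 8), (13, 30), (13, 35), (13, 9), (21, 18), (21, 28), (25, 30), (25, 9), (26, 9), (34, 18)}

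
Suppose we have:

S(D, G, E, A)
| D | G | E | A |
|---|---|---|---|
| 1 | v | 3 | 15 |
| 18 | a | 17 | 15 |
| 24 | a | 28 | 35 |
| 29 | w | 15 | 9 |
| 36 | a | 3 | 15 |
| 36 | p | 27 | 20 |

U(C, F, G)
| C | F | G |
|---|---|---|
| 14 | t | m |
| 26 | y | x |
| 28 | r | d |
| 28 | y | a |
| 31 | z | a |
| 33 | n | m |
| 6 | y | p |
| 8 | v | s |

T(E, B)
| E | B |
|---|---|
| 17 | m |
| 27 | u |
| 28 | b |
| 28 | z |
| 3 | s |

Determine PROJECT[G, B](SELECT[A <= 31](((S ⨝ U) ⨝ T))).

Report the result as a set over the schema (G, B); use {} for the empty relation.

{(a, m), (a, s), (p, u)}

S ⋈ U (natural join on G): {(18, a, 17, 15, 28, y), (18, a, 17, 15, 31, z), (24, a, 28, 35, 28, y), (24, a, 28, 35, 31, z), (36, a, 3, 15, 28, y), (36, a, 3, 15, 31, z), (36, p, 27, 20, 6, y)}
(S ⨝ U) ⋈ T (natural join on E): {(18, a, 17, 15, 28, y, m), (18, a, 17, 15, 31, z, m), (24, a, 28, 35, 28, y, b), (24, a, 28, 35, 28, y, z), (24, a, 28, 35, 31, z, b), (24, a, 28, 35, 31, z, z), (36, a, 3, 15, 28, y, s), (36, a, 3, 15, 31, z, s), (36, p, 27, 20, 6, y, u)}
σ[A <= 31]: keep tuples satisfying A <= 31 → {(18, a, 17, 15, 28, y, m), (18, a, 17, 15, 31, z, m), (36, a, 3, 15, 28, y, s), (36, a, 3, 15, 31, z, s), (36, p, 27, 20, 6, y, u)}
Keep only column(s) G, B (2 duplicate(s) eliminated): {(a, m), (a, s), (p, u)}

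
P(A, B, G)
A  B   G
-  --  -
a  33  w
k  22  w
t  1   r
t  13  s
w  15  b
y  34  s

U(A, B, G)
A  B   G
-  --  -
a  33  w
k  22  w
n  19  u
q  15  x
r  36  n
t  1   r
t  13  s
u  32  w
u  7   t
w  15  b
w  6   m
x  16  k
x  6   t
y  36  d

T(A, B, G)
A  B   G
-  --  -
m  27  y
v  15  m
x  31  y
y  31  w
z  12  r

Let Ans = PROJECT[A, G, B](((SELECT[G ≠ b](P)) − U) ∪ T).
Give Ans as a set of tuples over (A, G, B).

σ[G ≠ b]: keep tuples satisfying G ≠ b → {(a, 33, w), (k, 22, w), (t, 1, r), (t, 13, s), (y, 34, s)}
Set difference of the two operands is {(y, 34, s)}.
Set union of the two operands is {(m, 27, y), (v, 15, m), (x, 31, y), (y, 31, w), (y, 34, s), (z, 12, r)}.
Keep only column(s) A, G, B: {(m, y, 27), (v, m, 15), (x, y, 31), (y, s, 34), (y, w, 31), (z, r, 12)}

{(m, y, 27), (v, m, 15), (x, y, 31), (y, s, 34), (y, w, 31), (z, r, 12)}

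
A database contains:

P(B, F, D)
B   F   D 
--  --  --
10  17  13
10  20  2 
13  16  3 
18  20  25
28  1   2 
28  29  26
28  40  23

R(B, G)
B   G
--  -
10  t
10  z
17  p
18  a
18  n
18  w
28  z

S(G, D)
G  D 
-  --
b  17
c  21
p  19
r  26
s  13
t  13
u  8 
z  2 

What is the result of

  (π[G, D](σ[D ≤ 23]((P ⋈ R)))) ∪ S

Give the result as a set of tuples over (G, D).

Natural join on B: {(10, 17, 13, t), (10, 17, 13, z), (10, 20, 2, t), (10, 20, 2, z), (18, 20, 25, a), (18, 20, 25, n), (18, 20, 25, w), (28, 1, 2, z), (28, 29, 26, z), (28, 40, 23, z)}
Filtering on D ≤ 23 leaves {(10, 17, 13, t), (10, 17, 13, z), (10, 20, 2, t), (10, 20, 2, z), (28, 1, 2, z), (28, 40, 23, z)}.
Keep only column(s) G, D (1 duplicate(s) eliminated): {(t, 13), (t, 2), (z, 13), (z, 2), (z, 23)}
Union: {(t, 13), (t, 2), (z, 13), (z, 2), (z, 23)} with {(b, 17), (c, 21), (p, 19), (r, 26), (s, 13), (t, 13), (u, 8), (z, 2)} → {(b, 17), (c, 21), (p, 19), (r, 26), (s, 13), (t, 13), (t, 2), (u, 8), (z, 13), (z, 2), (z, 23)}

{(b, 17), (c, 21), (p, 19), (r, 26), (s, 13), (t, 13), (t, 2), (u, 8), (z, 13), (z, 2), (z, 23)}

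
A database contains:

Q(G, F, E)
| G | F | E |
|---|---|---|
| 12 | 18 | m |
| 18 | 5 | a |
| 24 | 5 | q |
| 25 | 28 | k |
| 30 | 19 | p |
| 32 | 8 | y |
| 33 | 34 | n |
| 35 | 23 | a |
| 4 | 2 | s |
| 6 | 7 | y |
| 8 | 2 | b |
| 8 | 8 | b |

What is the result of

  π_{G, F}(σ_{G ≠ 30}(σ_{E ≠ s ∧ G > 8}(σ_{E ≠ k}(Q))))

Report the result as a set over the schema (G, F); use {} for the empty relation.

{(12, 18), (18, 5), (24, 5), (32, 8), (33, 34), (35, 23)}

Selection E ≠ k: {(12, 18, m), (18, 5, a), (24, 5, q), (30, 19, p), (32, 8, y), (33, 34, n), (35, 23, a), (4, 2, s), (6, 7, y), (8, 2, b), (8, 8, b)}
Selection E ≠ s ∧ G > 8: {(12, 18, m), (18, 5, a), (24, 5, q), (30, 19, p), (32, 8, y), (33, 34, n), (35, 23, a)}
Selection G ≠ 30: {(12, 18, m), (18, 5, a), (24, 5, q), (32, 8, y), (33, 34, n), (35, 23, a)}
Projecting to G, F: {(12, 18), (18, 5), (24, 5), (32, 8), (33, 34), (35, 23)}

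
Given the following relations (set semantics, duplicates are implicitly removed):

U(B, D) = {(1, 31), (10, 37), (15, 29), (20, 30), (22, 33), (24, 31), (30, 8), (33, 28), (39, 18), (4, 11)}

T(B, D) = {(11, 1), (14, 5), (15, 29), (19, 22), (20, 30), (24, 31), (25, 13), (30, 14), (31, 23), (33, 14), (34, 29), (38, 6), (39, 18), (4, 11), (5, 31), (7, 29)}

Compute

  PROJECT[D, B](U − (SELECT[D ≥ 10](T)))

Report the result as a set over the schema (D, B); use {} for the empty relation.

Apply σ_{D ≥ 10}; surviving tuples: {(15, 29), (19, 22), (20, 30), (24, 31), (25, 13), (30, 14), (31, 23), (33, 14), (34, 29), (39, 18), (4, 11), (5, 31), (7, 29)}
Taking the difference: {(1, 31), (10, 37), (22, 33), (30, 8), (33, 28)}
π[D, B]: project onto (D, B) → {(28, 33), (31, 1), (33, 22), (37, 10), (8, 30)}

{(28, 33), (31, 1), (33, 22), (37, 10), (8, 30)}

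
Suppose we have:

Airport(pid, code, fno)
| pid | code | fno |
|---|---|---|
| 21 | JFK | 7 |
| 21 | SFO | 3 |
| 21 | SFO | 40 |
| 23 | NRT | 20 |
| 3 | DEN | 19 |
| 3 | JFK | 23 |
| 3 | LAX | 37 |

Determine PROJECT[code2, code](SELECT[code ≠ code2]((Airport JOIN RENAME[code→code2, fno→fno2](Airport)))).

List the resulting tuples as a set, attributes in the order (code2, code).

ρ[code→code2, fno→fno2]: schema becomes (pid, code2, fno2); tuples unchanged.
Joining Airport and RENAME[code→code2, fno→fno2](Airport) on pid yields {(21, JFK, 7, JFK, 7), (21, JFK, 7, SFO, 3), (21, JFK, 7, SFO, 40), (21, SFO, 3, JFK, 7), (21, SFO, 3, SFO, 3), (21, SFO, 3, SFO, 40), (21, SFO, 40, JFK, 7), (21, SFO, 40, SFO, 3), (21, SFO, 40, SFO, 40), (23, NRT, 20, NRT, 20), (3, DEN, 19, DEN, 19), (3, DEN, 19, JFK, 23), (3, DEN, 19, LAX, 37), (3, JFK, 23, DEN, 19), (3, JFK, 23, JFK, 23), (3, JFK, 23, LAX, 37), (3, LAX, 37, DEN, 19), (3, LAX, 37, JFK, 23), (3, LAX, 37, LAX, 37)}.
Apply σ_{code ≠ code2}; surviving tuples: {(21, JFK, 7, SFO, 3), (21, JFK, 7, SFO, 40), (21, SFO, 3, JFK, 7), (21, SFO, 40, JFK, 7), (3, DEN, 19, JFK, 23), (3, DEN, 19, LAX, 37), (3, JFK, 23, DEN, 19), (3, JFK, 23, LAX, 37), (3, LAX, 37, DEN, 19), (3, LAX, 37, JFK, 23)}
π_{code2, code} gives {(DEN, JFK), (DEN, LAX), (JFK, DEN), (JFK, LAX), (JFK, SFO), (LAX, DEN), (LAX, JFK), (SFO, JFK)} (2 duplicate(s) eliminated).

{(DEN, JFK), (DEN, LAX), (JFK, DEN), (JFK, LAX), (JFK, SFO), (LAX, DEN), (LAX, JFK), (SFO, JFK)}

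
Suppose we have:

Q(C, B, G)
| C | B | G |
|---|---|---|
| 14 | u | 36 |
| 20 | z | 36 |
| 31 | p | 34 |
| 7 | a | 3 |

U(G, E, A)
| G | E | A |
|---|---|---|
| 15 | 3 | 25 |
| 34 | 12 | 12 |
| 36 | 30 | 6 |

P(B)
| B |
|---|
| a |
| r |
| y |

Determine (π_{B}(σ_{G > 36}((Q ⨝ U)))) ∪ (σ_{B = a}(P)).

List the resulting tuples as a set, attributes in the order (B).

Q ⋈ U (natural join on G): {(14, u, 36, 30, 6), (20, z, 36, 30, 6), (31, p, 34, 12, 12)}
Apply σ_{G > 36}; surviving tuples: {}
Projecting to B: {}
Apply σ_{B = a}; surviving tuples: {a}
Union: {} with {a} → {a}

{a}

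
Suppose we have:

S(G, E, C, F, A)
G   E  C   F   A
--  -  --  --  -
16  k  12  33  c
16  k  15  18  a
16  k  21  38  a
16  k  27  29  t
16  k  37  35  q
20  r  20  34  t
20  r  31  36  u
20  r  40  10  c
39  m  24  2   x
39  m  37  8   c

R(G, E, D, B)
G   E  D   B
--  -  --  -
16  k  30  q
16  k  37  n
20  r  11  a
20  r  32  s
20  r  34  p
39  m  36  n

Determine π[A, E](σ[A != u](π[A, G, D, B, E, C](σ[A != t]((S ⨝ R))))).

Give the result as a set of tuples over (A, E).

{(a, k), (c, k), (c, m), (c, r), (q, k), (x, m)}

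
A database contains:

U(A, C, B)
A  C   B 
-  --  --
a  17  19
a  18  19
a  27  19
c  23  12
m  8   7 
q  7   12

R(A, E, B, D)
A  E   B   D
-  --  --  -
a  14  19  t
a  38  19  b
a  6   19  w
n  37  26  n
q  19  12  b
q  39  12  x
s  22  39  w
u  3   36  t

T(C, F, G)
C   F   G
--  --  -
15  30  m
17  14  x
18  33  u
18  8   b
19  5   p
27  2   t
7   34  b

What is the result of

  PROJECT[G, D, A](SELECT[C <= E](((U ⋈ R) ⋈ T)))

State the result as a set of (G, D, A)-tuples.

U ⋈ R (natural join on A, B): {(a, 17, 19, 14, t), (a, 17, 19, 38, b), (a, 17, 19, 6, w), (a, 18, 19, 14, t), (a, 18, 19, 38, b), (a, 18, 19, 6, w), (a, 27, 19, 14, t), (a, 27, 19, 38, b), (a, 27, 19, 6, w), (q, 7, 12, 19, b), (q, 7, 12, 39, x)}
(U ⋈ R) ⋈ T (natural join on C): {(a, 17, 19, 14, t, 14, x), (a, 17, 19, 38, b, 14, x), (a, 17, 19, 6, w, 14, x), (a, 18, 19, 14, t, 33, u), (a, 18, 19, 14, t, 8, b), (a, 18, 19, 38, b, 33, u), (a, 18, 19, 38, b, 8, b), (a, 18, 19, 6, w, 33, u), (a, 18, 19, 6, w, 8, b), (a, 27, 19, 14, t, 2, t), (a, 27, 19, 38, b, 2, t), (a, 27, 19, 6, w, 2, t), (q, 7, 12, 19, b, 34, b), (q, 7, 12, 39, x, 34, b)}
Apply σ_{C <= E}; surviving tuples: {(a, 17, 19, 38, b, 14, x), (a, 18, 19, 38, b, 33, u), (a, 18, 19, 38, b, 8, b), (a, 27, 19, 38, b, 2, t), (q, 7, 12, 19, b, 34, b), (q, 7, 12, 39, x, 34, b)}
Projecting to G, D, A: {(b, b, a), (b, b, q), (b, x, q), (t, b, a), (u, b, a), (x, b, a)}

{(b, b, a), (b, b, q), (b, x, q), (t, b, a), (u, b, a), (x, b, a)}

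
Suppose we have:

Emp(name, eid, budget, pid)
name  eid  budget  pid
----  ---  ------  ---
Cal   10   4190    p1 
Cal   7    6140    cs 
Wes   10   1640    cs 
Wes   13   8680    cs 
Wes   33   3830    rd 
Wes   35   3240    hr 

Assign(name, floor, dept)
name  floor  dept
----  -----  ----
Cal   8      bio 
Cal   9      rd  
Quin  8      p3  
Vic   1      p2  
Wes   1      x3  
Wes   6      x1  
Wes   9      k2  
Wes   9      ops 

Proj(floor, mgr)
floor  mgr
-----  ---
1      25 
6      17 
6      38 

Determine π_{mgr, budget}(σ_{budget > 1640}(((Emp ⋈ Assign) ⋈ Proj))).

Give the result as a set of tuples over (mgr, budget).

Joining Emp and Assign on name yields {(Cal, 10, 4190, p1, 8, bio), (Cal, 10, 4190, p1, 9, rd), (Cal, 7, 6140, cs, 8, bio), (Cal, 7, 6140, cs, 9, rd), (Wes, 10, 1640, cs, 1, x3), (Wes, 10, 1640, cs, 6, x1), (Wes, 10, 1640, cs, 9, k2), (Wes, 10, 1640, cs, 9, ops), (Wes, 13, 8680, cs, 1, x3), (Wes, 13, 8680, cs, 6, x1), (Wes, 13, 8680, cs, 9, k2), (Wes, 13, 8680, cs, 9, ops), (Wes, 33, 3830, rd, 1, x3), (Wes, 33, 3830, rd, 6, x1), (Wes, 33, 3830, rd, 9, k2), (Wes, 33, 3830, rd, 9, ops), (Wes, 35, 3240, hr, 1, x3), (Wes, 35, 3240, hr, 6, x1), (Wes, 35, 3240, hr, 9, k2), (Wes, 35, 3240, hr, 9, ops)}.
Joining (Emp ⋈ Assign) and Proj on floor yields {(Wes, 10, 1640, cs, 1, x3, 25), (Wes, 10, 1640, cs, 6, x1, 17), (Wes, 10, 1640, cs, 6, x1, 38), (Wes, 13, 8680, cs, 1, x3, 25), (Wes, 13, 8680, cs, 6, x1, 17), (Wes, 13, 8680, cs, 6, x1, 38), (Wes, 33, 3830, rd, 1, x3, 25), (Wes, 33, 3830, rd, 6, x1, 17), (Wes, 33, 3830, rd, 6, x1, 38), (Wes, 35, 3240, hr, 1, x3, 25), (Wes, 35, 3240, hr, 6, x1, 17), (Wes, 35, 3240, hr, 6, x1, 38)}.
Filtering on budget > 1640 leaves {(Wes, 13, 8680, cs, 1, x3, 25), (Wes, 13, 8680, cs, 6, x1, 17), (Wes, 13, 8680, cs, 6, x1, 38), (Wes, 33, 3830, rd, 1, x3, 25), (Wes, 33, 3830, rd, 6, x1, 17), (Wes, 33, 3830, rd, 6, x1, 38), (Wes, 35, 3240, hr, 1, x3, 25), (Wes, 35, 3240, hr, 6, x1, 17), (Wes, 35, 3240, hr, 6, x1, 38)}.
Projecting to mgr, budget: {(17, 3240), (17, 3830), (17, 8680), (25, 3240), (25, 3830), (25, 8680), (38, 3240), (38, 3830), (38, 8680)}

{(17, 3240), (17, 3830), (17, 8680), (25, 3240), (25, 3830), (25, 8680), (38, 3240), (38, 3830), (38, 8680)}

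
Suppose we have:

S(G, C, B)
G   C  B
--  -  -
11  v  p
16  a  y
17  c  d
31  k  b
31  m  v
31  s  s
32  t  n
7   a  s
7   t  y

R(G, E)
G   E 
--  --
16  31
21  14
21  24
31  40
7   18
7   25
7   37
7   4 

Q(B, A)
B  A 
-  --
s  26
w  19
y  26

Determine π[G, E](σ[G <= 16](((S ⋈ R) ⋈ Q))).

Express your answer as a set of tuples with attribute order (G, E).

{(16, 31), (7, 18), (7, 25), (7, 37), (7, 4)}

S ⋈ R (natural join on G): {(16, a, y, 31), (31, k, b, 40), (31, m, v, 40), (31, s, s, 40), (7, a, s, 18), (7, a, s, 25), (7, a, s, 37), (7, a, s, 4), (7, t, y, 18), (7, t, y, 25), (7, t, y, 37), (7, t, y, 4)}
(S ⋈ R) ⋈ Q (natural join on B): {(16, a, y, 31, 26), (31, s, s, 40, 26), (7, a, s, 18, 26), (7, a, s, 25, 26), (7, a, s, 37, 26), (7, a, s, 4, 26), (7, t, y, 18, 26), (7, t, y, 25, 26), (7, t, y, 37, 26), (7, t, y, 4, 26)}
Selection G <= 16: {(16, a, y, 31, 26), (7, a, s, 18, 26), (7, a, s, 25, 26), (7, a, s, 37, 26), (7, a, s, 4, 26), (7, t, y, 18, 26), (7, t, y, 25, 26), (7, t, y, 37, 26), (7, t, y, 4, 26)}
π_{G, E} gives {(16, 31), (7, 18), (7, 25), (7, 37), (7, 4)} (4 duplicate(s) eliminated).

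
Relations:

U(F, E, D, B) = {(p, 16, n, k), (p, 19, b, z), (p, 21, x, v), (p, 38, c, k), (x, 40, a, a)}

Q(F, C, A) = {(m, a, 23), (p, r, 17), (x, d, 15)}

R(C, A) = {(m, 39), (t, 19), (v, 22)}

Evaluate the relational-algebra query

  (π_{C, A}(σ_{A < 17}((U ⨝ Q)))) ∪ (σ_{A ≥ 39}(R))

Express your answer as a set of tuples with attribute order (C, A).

Joining U and Q on F yields {(p, 16, n, k, r, 17), (p, 19, b, z, r, 17), (p, 21, x, v, r, 17), (p, 38, c, k, r, 17), (x, 40, a, a, d, 15)}.
σ[A < 17]: keep tuples satisfying A < 17 → {(x, 40, a, a, d, 15)}
Projecting to C, A: {(d, 15)}
σ[A ≥ 39]: keep tuples satisfying A ≥ 39 → {(m, 39)}
Set union of the two operands is {(d, 15), (m, 39)}.

{(d, 15), (m, 39)}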